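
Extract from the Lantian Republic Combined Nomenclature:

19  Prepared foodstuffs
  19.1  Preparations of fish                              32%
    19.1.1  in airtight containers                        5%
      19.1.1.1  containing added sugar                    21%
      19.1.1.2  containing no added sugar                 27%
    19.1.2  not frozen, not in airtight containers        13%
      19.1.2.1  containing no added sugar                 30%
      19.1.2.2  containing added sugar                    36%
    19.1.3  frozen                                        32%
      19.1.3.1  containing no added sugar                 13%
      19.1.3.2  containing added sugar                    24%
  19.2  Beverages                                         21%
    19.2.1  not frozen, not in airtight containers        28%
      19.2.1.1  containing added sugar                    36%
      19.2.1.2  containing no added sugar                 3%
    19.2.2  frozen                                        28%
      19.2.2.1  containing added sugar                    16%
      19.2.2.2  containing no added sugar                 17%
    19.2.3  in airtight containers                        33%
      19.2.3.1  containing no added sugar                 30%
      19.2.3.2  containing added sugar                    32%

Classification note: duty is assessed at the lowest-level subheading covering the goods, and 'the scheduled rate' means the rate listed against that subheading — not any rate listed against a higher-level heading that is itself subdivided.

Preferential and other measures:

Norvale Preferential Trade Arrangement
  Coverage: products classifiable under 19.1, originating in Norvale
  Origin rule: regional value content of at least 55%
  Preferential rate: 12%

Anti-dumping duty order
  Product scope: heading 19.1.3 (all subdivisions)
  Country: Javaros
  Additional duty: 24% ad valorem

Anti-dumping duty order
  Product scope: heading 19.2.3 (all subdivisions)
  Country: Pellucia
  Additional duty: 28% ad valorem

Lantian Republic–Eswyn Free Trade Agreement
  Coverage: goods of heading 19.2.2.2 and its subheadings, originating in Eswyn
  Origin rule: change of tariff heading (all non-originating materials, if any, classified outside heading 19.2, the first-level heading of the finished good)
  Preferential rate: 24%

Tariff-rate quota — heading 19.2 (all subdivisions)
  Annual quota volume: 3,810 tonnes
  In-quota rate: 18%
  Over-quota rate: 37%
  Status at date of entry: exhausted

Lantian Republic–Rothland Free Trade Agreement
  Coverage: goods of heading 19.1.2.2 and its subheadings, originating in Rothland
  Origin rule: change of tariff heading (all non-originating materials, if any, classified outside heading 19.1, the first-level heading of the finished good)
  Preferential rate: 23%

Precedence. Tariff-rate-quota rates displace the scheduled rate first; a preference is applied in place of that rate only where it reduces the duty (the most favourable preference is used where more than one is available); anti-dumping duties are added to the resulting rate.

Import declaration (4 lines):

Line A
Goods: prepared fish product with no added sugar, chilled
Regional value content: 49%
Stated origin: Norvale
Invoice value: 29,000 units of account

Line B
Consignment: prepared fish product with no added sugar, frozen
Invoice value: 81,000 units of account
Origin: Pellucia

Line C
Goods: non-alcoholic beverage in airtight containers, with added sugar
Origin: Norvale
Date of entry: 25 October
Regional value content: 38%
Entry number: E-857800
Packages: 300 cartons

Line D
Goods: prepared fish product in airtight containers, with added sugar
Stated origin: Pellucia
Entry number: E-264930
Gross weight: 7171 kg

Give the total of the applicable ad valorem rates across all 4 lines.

101%

Line A: prepared fish product → 19.1; chilled → 19.1.2; with no added sugar → 19.1.2.1. Scheduled 30%. Norvale agreement on 19.1: RVC < 55%. → 30%.
Line B: prepared fish product → 19.1; frozen → 19.1.3; with no added sugar → 19.1.3.1. Scheduled 13%. No special measure applies. → 13%.
Line C: non-alcoholic beverage → 19.2; in airtight containers → 19.2.3; with added sugar → 19.2.3.2. Scheduled 32%. quota on 19.2 exhausted → over-quota 37%; Norvale agreement on 19.1: 19.2.3.2 not covered. → 37%.
Line D: prepared fish product → 19.1; in airtight containers → 19.1.1; with added sugar → 19.1.1.1. Scheduled 21%. No special measure applies. → 21%.
Sum: 30% + 13% + 37% + 21% = 101%.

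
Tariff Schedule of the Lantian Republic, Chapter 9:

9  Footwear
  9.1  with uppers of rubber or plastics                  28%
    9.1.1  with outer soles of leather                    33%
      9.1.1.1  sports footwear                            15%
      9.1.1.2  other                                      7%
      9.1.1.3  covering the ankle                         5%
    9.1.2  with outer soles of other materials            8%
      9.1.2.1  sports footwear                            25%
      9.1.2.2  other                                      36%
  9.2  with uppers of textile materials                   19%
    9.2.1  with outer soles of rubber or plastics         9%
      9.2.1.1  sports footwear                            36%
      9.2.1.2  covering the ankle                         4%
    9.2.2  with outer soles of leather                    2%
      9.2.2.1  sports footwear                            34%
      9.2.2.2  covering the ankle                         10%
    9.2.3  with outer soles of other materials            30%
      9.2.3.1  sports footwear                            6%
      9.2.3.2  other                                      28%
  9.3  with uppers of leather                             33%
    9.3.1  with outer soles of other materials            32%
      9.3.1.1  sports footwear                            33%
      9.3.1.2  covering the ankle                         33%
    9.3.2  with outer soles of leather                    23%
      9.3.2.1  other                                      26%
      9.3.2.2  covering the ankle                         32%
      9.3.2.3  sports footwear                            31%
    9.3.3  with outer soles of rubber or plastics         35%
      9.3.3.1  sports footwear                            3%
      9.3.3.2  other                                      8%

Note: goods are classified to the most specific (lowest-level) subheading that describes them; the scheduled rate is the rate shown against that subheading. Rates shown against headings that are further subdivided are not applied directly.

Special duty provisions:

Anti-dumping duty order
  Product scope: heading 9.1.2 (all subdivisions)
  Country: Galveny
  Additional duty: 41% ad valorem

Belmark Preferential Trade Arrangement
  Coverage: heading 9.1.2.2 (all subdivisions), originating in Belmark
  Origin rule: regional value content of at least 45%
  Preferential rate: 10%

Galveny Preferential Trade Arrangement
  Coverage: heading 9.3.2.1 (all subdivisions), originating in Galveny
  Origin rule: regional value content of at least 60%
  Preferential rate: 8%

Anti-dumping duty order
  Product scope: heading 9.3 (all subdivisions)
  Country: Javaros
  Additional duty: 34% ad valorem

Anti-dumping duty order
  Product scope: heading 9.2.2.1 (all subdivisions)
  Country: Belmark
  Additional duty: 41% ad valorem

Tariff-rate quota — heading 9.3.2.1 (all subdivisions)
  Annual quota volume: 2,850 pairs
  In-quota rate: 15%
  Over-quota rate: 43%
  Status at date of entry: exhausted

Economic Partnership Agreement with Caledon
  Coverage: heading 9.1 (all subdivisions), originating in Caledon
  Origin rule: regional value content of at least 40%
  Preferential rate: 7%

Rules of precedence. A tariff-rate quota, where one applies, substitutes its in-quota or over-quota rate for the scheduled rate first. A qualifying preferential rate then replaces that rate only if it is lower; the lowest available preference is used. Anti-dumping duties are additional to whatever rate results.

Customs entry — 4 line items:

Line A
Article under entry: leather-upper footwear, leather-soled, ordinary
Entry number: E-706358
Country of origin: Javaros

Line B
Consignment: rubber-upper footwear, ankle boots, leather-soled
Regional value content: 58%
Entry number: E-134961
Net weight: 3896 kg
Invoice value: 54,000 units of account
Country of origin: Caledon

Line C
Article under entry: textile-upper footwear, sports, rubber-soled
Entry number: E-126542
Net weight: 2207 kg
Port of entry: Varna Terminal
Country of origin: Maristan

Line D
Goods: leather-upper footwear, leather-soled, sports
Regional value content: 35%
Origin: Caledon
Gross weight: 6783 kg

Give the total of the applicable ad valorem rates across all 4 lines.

149%

Line A: leather-upper → 9.3; leather-soled → 9.3.2; ordinary → 9.3.2.1. Scheduled 26%. quota on 9.3.2.1 exhausted → over-quota 43%; anti-dumping (Javaros, 9.3): +34%; total 43% + 34% = 77%. → 77%.
Line B: rubber-upper → 9.1; leather-soled → 9.1.1; ankle boots → 9.1.1.3. Scheduled 5%. Caledon agreement on 9.1: RVC ≥ 40% → 7% available; preference 7% not lower than 5% → no reduction. → 5%.
Line C: textile-upper → 9.2; rubber-soled → 9.2.1; sports → 9.2.1.1. Scheduled 36%. No special measure applies. → 36%.
Line D: leather-upper → 9.3; leather-soled → 9.3.2; sports → 9.3.2.3. Scheduled 31%. Caledon agreement on 9.1: 9.3.2.3 not covered. → 31%.
Sum: 77% + 5% + 36% + 31% = 149%.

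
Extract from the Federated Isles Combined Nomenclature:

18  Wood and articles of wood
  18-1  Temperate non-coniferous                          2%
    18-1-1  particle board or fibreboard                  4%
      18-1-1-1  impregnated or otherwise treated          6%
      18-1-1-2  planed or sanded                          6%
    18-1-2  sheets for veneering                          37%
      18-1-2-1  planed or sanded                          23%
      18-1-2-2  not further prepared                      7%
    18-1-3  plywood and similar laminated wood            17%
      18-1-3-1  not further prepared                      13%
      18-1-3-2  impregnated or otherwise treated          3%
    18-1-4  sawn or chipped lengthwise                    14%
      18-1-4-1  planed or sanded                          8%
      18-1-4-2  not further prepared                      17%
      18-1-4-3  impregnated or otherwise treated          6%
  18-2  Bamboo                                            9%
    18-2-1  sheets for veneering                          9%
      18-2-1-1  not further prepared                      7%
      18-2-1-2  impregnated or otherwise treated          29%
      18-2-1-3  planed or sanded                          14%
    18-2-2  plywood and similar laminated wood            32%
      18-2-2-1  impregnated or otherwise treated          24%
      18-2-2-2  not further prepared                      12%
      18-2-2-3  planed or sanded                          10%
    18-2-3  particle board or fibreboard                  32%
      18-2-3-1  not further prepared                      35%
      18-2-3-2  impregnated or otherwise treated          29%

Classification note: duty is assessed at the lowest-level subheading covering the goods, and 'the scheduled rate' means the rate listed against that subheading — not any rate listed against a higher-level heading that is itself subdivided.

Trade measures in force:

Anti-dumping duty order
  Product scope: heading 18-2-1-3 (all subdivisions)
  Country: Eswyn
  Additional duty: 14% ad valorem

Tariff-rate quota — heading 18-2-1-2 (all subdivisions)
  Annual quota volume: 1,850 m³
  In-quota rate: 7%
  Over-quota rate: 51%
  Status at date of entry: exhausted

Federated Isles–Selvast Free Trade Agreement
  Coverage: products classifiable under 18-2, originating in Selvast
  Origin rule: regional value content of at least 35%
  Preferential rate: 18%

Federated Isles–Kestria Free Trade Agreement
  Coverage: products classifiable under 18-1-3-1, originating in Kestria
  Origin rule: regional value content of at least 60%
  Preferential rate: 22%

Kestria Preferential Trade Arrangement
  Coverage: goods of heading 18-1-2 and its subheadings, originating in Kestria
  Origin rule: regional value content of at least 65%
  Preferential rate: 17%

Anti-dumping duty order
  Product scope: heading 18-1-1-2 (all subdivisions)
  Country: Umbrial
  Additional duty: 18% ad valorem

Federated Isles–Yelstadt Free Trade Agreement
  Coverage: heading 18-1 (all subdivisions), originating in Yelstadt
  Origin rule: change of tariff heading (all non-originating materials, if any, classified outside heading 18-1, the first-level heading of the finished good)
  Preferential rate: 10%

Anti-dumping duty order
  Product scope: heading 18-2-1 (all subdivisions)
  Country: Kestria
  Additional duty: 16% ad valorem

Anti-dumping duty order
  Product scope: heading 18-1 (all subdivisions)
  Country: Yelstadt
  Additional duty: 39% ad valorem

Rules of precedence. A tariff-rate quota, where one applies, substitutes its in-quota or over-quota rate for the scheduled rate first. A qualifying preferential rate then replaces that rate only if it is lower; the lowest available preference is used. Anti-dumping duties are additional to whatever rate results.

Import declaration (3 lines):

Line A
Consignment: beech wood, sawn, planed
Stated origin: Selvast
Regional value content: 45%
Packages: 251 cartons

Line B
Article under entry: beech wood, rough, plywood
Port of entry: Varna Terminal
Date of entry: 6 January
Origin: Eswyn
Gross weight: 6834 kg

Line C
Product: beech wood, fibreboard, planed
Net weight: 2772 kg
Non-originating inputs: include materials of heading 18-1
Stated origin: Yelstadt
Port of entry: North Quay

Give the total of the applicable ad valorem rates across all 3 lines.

66%

Line A: beech → 18-1; sawn → 18-1-4; planed → 18-1-4-1. Scheduled 8%. Selvast agreement on 18-2: 18-1-4-1 not covered. → 8%.
Line B: beech → 18-1; plywood → 18-1-3; rough → 18-1-3-1. Scheduled 13%. No special measure applies. → 13%.
Line C: beech → 18-1; fibreboard → 18-1-1; planed → 18-1-1-2. Scheduled 6%. Yelstadt agreement on 18-1: CTH not met; anti-dumping (Yelstadt, 18-1): +39%; total 6% + 39% = 45%. → 45%.
Sum: 8% + 13% + 45% = 66%.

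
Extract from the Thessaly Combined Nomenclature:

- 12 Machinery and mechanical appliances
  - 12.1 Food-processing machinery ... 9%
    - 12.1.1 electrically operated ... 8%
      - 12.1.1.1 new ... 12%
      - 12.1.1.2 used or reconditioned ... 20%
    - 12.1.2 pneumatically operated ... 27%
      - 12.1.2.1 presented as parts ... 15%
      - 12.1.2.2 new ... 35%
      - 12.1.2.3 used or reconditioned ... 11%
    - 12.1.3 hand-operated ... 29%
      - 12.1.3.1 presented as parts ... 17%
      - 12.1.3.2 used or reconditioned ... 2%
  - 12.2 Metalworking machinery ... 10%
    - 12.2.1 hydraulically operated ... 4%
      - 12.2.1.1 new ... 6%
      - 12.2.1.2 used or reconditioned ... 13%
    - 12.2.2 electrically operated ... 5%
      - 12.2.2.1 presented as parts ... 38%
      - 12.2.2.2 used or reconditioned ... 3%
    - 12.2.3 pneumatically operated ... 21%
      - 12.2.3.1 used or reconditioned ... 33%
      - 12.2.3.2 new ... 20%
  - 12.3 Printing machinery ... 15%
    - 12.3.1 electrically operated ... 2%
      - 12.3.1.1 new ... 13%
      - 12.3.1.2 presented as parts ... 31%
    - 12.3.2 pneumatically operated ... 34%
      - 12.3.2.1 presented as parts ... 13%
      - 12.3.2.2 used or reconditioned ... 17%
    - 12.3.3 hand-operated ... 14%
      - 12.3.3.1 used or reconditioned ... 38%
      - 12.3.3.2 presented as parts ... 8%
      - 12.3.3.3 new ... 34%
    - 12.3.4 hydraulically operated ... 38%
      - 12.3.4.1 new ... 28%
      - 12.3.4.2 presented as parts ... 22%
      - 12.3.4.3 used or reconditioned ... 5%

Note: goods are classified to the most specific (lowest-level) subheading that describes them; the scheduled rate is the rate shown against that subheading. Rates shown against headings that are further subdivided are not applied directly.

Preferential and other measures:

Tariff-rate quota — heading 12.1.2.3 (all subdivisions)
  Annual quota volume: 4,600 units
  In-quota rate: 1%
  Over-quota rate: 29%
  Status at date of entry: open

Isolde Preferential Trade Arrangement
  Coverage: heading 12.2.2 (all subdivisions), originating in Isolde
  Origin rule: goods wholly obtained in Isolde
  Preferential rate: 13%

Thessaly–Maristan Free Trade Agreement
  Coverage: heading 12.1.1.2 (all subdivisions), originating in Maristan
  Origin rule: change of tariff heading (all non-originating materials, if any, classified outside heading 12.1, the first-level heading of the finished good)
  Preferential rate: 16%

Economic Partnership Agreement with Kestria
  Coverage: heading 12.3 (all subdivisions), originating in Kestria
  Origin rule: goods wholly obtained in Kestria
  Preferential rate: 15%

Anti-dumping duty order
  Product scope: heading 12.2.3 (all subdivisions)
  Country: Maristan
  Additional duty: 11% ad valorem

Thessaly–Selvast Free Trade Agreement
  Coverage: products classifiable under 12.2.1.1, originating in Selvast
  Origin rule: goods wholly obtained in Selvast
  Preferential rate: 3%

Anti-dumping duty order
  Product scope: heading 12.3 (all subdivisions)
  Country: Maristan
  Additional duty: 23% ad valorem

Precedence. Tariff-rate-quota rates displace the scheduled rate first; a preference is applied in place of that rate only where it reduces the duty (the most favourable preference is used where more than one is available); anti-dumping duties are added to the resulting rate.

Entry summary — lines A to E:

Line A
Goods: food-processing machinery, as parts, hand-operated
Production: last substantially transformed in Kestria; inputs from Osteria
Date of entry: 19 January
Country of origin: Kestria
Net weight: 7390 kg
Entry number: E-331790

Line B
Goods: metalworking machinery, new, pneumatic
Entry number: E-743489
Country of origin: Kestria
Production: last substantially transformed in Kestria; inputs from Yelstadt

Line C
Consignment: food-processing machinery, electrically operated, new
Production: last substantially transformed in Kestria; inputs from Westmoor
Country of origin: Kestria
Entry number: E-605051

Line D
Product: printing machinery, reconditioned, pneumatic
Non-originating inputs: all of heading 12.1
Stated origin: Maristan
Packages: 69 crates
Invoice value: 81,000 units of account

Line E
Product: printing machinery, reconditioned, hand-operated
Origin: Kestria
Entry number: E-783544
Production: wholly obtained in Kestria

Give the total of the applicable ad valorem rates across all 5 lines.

Line A: food-processing → 12.1; hand-operated → 12.1.3; as parts → 12.1.3.1. Scheduled 17%. Kestria agreement on 12.3: 12.1.3.1 not covered. → 17%.
Line B: metalworking → 12.2; pneumatic → 12.2.3; new → 12.2.3.2. Scheduled 20%. Kestria agreement on 12.3: 12.2.3.2 not covered. → 20%.
Line C: food-processing → 12.1; electrically operated → 12.1.1; new → 12.1.1.1. Scheduled 12%. Kestria agreement on 12.3: 12.1.1.1 not covered. → 12%.
Line D: printing → 12.3; pneumatic → 12.3.2; reconditioned → 12.3.2.2. Scheduled 17%. Maristan agreement on 12.1.1.2: 12.3.2.2 not covered; anti-dumping (Maristan, 12.3): +23%; total 17% + 23% = 40%. → 40%.
Line E: printing → 12.3; hand-operated → 12.3.3; reconditioned → 12.3.3.1. Scheduled 38%. Kestria agreement on 12.3: wholly obtained → 15% available; preferential 15%. → 15%.
Sum: 17% + 20% + 12% + 40% + 15% = 104%.

104%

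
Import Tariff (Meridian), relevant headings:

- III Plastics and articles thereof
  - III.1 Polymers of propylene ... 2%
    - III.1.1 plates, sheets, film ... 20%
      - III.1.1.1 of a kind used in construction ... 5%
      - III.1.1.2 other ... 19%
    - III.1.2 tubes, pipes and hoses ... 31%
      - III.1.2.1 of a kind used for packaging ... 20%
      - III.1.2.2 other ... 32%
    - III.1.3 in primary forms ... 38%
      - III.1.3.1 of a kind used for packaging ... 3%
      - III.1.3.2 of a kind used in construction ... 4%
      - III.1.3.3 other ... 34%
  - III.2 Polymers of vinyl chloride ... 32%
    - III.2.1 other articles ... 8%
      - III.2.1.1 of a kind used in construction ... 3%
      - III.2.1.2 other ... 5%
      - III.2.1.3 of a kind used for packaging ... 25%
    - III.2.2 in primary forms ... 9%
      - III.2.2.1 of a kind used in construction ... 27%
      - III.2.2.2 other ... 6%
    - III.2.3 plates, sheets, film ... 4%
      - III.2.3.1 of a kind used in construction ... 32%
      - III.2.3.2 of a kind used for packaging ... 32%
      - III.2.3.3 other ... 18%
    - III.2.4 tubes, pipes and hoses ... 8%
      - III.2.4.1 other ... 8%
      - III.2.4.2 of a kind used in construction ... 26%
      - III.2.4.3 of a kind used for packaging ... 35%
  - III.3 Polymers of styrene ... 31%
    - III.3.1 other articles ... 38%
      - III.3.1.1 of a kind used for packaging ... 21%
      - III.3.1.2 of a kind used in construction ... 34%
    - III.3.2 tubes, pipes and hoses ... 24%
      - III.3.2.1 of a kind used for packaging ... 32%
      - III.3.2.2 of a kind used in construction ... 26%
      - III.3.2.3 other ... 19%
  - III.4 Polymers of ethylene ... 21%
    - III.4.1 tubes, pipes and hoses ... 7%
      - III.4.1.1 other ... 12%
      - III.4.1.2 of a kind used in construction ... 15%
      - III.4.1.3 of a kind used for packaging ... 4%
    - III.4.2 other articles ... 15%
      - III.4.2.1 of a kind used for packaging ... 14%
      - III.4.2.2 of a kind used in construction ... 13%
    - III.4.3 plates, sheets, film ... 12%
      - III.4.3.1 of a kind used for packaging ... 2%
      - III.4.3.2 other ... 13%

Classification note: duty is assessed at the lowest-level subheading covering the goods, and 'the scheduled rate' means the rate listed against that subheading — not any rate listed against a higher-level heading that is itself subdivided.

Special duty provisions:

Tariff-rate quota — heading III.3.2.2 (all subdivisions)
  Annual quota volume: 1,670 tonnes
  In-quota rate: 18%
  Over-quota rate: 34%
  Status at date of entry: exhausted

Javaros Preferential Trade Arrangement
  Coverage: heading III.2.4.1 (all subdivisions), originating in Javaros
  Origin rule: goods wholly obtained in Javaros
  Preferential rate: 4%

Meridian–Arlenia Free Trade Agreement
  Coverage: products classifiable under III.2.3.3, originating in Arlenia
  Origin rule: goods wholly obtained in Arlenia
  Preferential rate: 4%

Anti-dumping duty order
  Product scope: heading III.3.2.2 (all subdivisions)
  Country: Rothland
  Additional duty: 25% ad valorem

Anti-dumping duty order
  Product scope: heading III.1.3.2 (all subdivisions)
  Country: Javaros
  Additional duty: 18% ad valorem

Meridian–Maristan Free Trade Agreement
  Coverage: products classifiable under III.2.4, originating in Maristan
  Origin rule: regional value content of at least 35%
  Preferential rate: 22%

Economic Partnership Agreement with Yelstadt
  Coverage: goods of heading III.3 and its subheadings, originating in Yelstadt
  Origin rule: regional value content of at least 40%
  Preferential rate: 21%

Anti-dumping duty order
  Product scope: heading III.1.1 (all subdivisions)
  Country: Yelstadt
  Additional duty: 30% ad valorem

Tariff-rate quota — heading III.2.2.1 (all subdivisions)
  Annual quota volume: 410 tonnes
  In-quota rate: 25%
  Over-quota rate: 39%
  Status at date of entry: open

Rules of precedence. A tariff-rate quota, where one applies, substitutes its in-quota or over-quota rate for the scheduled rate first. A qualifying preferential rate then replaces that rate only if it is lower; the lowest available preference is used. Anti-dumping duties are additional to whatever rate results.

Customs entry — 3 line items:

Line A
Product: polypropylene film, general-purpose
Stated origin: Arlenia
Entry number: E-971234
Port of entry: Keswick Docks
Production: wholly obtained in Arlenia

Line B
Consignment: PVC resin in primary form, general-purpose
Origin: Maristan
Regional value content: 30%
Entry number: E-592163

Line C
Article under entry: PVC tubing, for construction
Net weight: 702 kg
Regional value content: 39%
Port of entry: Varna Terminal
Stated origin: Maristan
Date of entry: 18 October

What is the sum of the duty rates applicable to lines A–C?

Line A: polypropylene → III.1; film → III.1.1; general-purpose → III.1.1.2. Scheduled 19%. Arlenia agreement on III.2.3.3: III.1.1.2 not covered. → 19%.
Line B: PVC → III.2; resin in primary form → III.2.2; general-purpose → III.2.2.2. Scheduled 6%. Maristan agreement on III.2.4: III.2.2.2 not covered. → 6%.
Line C: PVC → III.2; tubing → III.2.4; for construction → III.2.4.2. Scheduled 26%. Maristan agreement on III.2.4: RVC ≥ 35% → 22% available; preferential 22%. → 22%.
Sum: 19% + 6% + 22% = 47%.

47%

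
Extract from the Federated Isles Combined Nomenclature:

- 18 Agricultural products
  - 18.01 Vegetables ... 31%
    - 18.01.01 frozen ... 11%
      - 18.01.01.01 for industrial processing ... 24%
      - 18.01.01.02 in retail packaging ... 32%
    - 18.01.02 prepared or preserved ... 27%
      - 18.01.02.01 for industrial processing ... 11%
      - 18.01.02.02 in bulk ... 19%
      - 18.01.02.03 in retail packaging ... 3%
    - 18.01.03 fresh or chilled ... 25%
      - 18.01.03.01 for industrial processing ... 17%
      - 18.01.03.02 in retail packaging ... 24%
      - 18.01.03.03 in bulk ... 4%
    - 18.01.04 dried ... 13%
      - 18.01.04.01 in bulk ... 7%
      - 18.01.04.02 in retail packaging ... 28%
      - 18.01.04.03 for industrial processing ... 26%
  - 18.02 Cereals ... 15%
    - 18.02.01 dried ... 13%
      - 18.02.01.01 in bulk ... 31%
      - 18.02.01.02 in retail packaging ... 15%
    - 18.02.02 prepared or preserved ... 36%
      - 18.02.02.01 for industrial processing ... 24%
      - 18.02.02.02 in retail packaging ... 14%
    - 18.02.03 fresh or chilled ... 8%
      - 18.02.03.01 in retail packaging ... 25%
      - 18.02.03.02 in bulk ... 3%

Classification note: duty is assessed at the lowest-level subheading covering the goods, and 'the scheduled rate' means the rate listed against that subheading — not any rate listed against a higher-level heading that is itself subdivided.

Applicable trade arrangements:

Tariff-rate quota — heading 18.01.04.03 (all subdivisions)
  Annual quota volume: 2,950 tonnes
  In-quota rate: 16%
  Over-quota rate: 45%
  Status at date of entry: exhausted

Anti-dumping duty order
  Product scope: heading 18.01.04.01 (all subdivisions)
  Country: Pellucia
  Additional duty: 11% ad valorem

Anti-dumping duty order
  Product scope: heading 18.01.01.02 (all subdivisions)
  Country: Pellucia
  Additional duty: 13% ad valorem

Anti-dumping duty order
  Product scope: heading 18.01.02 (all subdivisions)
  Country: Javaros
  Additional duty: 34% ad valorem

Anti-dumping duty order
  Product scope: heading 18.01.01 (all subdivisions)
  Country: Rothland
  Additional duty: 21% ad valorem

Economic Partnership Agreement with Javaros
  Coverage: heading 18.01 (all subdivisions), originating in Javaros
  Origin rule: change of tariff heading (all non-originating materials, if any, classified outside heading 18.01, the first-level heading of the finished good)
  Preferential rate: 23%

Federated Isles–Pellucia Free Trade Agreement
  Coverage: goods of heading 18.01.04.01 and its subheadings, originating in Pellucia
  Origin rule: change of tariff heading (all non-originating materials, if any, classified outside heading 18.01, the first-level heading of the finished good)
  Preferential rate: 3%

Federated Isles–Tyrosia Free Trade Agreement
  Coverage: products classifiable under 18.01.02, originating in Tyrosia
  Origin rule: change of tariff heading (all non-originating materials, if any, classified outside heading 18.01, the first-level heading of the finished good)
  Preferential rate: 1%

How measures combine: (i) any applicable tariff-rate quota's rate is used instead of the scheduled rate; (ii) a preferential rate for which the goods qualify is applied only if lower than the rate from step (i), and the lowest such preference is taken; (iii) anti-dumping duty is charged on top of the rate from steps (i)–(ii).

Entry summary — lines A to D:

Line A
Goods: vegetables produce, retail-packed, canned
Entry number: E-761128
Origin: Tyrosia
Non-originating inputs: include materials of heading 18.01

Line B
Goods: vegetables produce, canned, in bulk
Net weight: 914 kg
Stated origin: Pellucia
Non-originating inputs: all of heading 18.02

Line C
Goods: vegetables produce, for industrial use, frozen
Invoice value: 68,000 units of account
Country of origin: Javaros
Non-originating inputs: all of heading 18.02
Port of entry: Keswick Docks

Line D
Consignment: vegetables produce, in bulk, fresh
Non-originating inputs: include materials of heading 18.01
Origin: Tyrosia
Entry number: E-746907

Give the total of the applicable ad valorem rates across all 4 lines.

Line A: vegetables → 18.01; canned → 18.01.02; retail-packed → 18.01.02.03. Scheduled 3%. Tyrosia agreement on 18.01.02: CTH not met. → 3%.
Line B: vegetables → 18.01; canned → 18.01.02; in bulk → 18.01.02.02. Scheduled 19%. Pellucia agreement on 18.01.04.01: 18.01.02.02 not covered. → 19%.
Line C: vegetables → 18.01; frozen → 18.01.01; for industrial use → 18.01.01.01. Scheduled 24%. Javaros agreement on 18.01: CTH met → 23% available; preferential 23%. → 23%.
Line D: vegetables → 18.01; fresh → 18.01.03; in bulk → 18.01.03.03. Scheduled 4%. Tyrosia agreement on 18.01.02: 18.01.03.03 not covered. → 4%.
Sum: 3% + 19% + 23% + 4% = 49%.

49%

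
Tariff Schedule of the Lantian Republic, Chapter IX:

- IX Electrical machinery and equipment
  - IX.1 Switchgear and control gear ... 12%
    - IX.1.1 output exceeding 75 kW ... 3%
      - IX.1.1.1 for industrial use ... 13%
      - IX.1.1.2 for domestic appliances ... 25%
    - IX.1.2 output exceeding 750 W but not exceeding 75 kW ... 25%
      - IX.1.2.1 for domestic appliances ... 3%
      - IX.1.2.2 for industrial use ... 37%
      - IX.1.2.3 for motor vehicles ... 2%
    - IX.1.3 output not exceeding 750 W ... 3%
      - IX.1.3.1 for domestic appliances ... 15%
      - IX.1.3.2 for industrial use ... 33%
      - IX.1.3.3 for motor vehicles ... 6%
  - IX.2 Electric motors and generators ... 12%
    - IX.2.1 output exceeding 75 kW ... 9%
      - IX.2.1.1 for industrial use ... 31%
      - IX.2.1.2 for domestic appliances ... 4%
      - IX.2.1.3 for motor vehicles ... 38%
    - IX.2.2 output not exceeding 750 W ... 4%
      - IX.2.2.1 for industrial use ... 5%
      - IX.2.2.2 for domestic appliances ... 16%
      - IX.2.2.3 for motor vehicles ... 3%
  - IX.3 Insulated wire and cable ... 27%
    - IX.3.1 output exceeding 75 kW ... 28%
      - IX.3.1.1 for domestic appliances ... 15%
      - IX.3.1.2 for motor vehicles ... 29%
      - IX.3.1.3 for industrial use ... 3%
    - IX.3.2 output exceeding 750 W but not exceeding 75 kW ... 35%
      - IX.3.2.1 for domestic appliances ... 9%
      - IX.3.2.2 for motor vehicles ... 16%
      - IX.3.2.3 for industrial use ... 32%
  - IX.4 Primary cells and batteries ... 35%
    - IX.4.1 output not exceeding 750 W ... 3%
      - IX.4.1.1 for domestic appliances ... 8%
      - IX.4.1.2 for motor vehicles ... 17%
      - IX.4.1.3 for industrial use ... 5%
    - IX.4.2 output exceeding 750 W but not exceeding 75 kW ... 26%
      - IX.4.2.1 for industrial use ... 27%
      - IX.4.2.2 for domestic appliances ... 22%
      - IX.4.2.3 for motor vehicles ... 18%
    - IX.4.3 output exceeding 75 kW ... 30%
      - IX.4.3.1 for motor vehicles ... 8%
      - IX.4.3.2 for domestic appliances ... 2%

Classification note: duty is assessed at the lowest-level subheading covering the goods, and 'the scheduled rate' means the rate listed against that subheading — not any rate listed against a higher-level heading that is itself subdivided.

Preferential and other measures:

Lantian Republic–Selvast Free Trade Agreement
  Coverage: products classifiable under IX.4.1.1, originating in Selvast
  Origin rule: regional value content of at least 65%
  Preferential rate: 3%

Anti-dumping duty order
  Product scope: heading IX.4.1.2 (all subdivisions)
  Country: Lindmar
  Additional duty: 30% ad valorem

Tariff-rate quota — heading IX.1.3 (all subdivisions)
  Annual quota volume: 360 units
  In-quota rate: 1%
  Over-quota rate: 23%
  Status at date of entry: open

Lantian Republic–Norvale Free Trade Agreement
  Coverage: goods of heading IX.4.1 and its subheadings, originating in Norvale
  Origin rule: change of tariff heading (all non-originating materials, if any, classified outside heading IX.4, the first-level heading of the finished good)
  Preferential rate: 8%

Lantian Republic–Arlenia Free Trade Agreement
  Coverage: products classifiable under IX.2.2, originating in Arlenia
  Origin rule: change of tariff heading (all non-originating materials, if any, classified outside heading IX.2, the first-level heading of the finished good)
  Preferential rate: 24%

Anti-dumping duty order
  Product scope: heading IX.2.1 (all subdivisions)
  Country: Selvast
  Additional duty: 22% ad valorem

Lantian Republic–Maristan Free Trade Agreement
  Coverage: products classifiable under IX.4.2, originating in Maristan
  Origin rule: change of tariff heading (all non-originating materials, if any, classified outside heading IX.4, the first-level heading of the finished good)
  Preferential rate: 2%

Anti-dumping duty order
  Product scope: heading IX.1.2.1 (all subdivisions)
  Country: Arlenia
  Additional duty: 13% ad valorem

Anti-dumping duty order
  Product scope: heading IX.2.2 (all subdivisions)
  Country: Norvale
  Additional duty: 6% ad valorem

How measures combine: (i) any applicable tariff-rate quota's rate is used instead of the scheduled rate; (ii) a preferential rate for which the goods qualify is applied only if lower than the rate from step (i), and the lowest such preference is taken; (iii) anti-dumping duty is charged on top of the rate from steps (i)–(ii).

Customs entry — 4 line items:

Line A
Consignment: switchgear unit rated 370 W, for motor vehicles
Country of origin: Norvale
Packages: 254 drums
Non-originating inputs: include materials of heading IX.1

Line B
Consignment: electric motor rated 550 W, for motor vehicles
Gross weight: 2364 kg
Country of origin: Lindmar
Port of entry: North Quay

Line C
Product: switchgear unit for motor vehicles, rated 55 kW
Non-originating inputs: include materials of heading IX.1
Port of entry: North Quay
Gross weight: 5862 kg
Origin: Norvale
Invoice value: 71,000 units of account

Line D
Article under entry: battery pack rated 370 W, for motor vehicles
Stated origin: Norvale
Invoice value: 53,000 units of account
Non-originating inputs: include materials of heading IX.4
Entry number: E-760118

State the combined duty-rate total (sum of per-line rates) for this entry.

Line A: switchgear unit → IX.1; rated 370 W → IX.1.3; for motor vehicles → IX.1.3.3. Scheduled 6%. quota on IX.1.3 open → in-quota 1%; Norvale agreement on IX.4.1: IX.1.3.3 not covered. → 1%.
Line B: electric motor → IX.2; rated 550 W → IX.2.2; for motor vehicles → IX.2.2.3. Scheduled 3%. No special measure applies. → 3%.
Line C: switchgear unit → IX.1; rated 55 kW → IX.1.2; for motor vehicles → IX.1.2.3. Scheduled 2%. Norvale agreement on IX.4.1: IX.1.2.3 not covered. → 2%.
Line D: battery pack → IX.4; rated 370 W → IX.4.1; for motor vehicles → IX.4.1.2. Scheduled 17%. Norvale agreement on IX.4.1: CTH not met. → 17%.
Sum: 1% + 3% + 2% + 17% = 23%.

23%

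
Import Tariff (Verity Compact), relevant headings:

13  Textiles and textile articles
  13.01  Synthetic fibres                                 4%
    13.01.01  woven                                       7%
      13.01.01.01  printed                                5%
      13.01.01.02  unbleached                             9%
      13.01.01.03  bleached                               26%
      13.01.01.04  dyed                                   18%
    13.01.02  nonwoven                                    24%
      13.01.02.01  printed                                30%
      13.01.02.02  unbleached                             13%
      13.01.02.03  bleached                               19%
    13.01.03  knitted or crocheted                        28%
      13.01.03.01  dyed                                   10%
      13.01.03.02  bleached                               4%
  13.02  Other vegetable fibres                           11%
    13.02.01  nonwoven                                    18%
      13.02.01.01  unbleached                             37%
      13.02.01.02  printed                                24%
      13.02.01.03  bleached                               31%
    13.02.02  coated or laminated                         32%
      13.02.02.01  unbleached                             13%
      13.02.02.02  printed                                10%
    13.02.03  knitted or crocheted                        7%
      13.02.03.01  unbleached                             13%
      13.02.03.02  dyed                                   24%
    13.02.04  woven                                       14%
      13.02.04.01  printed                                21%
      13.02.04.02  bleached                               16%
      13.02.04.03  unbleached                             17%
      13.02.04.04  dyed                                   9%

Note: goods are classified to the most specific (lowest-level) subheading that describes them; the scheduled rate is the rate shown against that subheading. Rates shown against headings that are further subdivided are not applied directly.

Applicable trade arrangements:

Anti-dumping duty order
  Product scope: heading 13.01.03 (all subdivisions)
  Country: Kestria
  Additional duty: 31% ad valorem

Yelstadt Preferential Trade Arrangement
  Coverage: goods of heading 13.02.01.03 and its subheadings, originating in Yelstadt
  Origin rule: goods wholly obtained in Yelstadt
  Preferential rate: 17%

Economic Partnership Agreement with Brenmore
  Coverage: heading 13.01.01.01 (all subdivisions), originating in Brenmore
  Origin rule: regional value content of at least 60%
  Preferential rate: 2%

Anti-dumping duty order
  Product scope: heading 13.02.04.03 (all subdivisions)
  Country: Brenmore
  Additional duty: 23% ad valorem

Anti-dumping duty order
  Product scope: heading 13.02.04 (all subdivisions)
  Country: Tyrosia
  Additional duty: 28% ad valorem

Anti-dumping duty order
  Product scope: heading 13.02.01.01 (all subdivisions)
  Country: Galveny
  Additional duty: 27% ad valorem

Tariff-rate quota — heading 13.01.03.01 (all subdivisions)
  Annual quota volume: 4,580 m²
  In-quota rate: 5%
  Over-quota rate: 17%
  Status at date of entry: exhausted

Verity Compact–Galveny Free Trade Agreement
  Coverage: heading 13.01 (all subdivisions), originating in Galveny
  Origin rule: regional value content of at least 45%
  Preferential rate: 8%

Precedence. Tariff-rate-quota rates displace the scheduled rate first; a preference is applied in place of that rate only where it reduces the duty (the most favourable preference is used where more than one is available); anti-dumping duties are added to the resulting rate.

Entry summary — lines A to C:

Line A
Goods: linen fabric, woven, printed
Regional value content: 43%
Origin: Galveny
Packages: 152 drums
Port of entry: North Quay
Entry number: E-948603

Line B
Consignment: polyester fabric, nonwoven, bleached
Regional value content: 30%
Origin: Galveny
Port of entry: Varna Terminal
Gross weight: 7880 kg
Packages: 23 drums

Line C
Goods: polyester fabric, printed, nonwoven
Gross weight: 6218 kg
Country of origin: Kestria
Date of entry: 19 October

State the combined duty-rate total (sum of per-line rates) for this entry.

70%

Line A: linen → 13.02; woven → 13.02.04; printed → 13.02.04.01. Scheduled 21%. Galveny agreement on 13.01: 13.02.04.01 not covered. → 21%.
Line B: polyester → 13.01; nonwoven → 13.01.02; bleached → 13.01.02.03. Scheduled 19%. Galveny agreement on 13.01: RVC < 45%. → 19%.
Line C: polyester → 13.01; nonwoven → 13.01.02; printed → 13.01.02.01. Scheduled 30%. No special measure applies. → 30%.
Sum: 21% + 19% + 30% = 70%.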